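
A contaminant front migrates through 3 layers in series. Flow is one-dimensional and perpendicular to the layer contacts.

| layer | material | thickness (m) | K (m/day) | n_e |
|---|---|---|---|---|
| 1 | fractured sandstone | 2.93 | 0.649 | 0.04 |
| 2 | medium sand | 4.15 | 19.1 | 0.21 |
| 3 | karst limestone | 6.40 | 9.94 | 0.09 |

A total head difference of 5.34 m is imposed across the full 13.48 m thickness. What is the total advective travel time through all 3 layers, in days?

With flow normal to the layers, continuity requires the same specific discharge q through every layer.
Σ(b_i/K_i) = 2.93/0.649 + 4.15/19.1 + 6.40/9.94 = 5.376 d.
q = Δh / Σ(b_i/K_i) = 5.34 / 5.376 = 0.9933 m/day.
In each layer the seepage velocity is v_i = q/n_i, so the layer transit time is t_i = b_i·n_i / q:
  layer 1 (fractured sandstone): t_1 = 2.93 × 0.04 / 0.9933 = 0.1180 d
  layer 2 (medium sand): t_2 = 4.15 × 0.21 / 0.9933 = 0.8773 d
  layer 3 (karst limestone): t_3 = 6.40 × 0.09 / 0.9933 = 0.5799 d
Total t = Σ t_i = 1.575 days.

1.58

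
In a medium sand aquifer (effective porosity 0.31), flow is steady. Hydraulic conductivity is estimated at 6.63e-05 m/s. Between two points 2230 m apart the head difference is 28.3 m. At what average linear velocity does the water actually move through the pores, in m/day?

0.235

Convert K: 6.63e-05 m/s × 86400 = 5.728 m/day.
Hydraulic gradient i = Δh / L = 28.3 / 2230 = 0.01269.
Darcy flux q = K · i = 5.728 × 0.01269 = 0.07270 m/day.
Seepage velocity v = q / n_e = 0.07270 / 0.31 = 0.2345 m/day.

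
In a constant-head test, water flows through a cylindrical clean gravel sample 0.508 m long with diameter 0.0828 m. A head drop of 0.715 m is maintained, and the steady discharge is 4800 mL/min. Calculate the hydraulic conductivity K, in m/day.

912

Cross-sectional area A = π·(d/2)² = π × (0.0828/2)² = 0.005385 m².
Convert discharge: 4800 mL/min = 8.000e-05 m³/s.
Darcy's law rearranged: K = Q·L / (A·Δh) = 8.000e-05 × 0.508 / (0.005385 × 0.715) = 0.01056 m/s = 912.0 m/day.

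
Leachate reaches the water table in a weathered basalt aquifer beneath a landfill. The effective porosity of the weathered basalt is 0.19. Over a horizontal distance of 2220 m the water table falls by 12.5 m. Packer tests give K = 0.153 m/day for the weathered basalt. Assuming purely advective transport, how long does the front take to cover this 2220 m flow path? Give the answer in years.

1340

Hydraulic gradient i = Δh / L = 12.5 / 2220 = 0.005631.
Darcy flux q = K · i = 0.1530 × 0.005631 = 0.0008615 m/day.
Seepage velocity v = q / n_e = 0.0008615 / 0.19 = 0.004534 m/day.
Travel time t = L / v = 2220 / 0.004534 = 4.896e+05 days = 1341 years.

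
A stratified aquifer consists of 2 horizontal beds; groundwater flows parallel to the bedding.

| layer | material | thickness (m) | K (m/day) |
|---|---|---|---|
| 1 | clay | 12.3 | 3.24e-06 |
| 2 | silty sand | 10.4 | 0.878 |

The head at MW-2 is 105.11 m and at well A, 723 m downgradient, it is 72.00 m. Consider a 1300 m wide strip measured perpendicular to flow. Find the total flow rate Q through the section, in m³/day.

Flow is parallel to layering, so each bed carries its own Darcy discharge and the transmissivities add.
Σ(K_i·b_i) = 3.24e-06×12.3 + 0.878×10.4 = 9.131 m²/day.
Hydraulic gradient i = (105.11 − 72.00) / 723 = 33.11 / 723 = 0.04580.
Q = Σ(K_i·b_i) · W · i = 9.131 × 1300 × 0.04580 = 543.6 m³/day.

544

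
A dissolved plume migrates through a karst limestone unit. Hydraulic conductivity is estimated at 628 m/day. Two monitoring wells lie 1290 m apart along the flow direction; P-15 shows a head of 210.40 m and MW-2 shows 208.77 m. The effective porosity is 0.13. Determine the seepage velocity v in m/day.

6.10

Hydraulic gradient i = (210.40 − 208.77) / 1290 = 1.63 / 1290 = 0.001264.
Darcy flux q = K · i = 628.0 × 0.001264 = 0.7935 m/day.
Seepage velocity v = q / n_e = 0.7935 / 0.13 = 6.104 m/day.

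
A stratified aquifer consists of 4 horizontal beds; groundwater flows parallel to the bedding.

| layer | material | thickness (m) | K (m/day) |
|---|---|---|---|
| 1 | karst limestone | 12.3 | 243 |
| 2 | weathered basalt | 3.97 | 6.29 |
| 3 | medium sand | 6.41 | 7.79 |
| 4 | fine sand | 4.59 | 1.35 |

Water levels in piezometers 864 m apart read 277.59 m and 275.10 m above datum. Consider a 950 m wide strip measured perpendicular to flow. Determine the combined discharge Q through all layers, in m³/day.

Flow is parallel to layering, so each bed carries its own Darcy discharge and the transmissivities add.
Σ(K_i·b_i) = 243×12.3 + 6.29×3.97 + 7.79×6.41 + 1.35×4.59 = 3070 m²/day.
Hydraulic gradient i = (277.59 − 275.10) / 864 = 2.49 / 864 = 0.002882.
Q = Σ(K_i·b_i) · W · i = 3070 × 950 × 0.002882 = 8405 m³/day.

8410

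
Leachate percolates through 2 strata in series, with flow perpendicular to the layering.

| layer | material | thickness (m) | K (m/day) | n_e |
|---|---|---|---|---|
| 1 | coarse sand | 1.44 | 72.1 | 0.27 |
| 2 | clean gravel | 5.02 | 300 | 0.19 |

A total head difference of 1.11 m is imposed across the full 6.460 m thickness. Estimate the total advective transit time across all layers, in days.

0.0444

With flow normal to the layers, continuity requires the same specific discharge q through every layer.
Σ(b_i/K_i) = 1.44/72.1 + 5.02/300 = 0.03671 d.
q = Δh / Σ(b_i/K_i) = 1.11 / 0.03671 = 30.24 m/day.
In each layer the seepage velocity is v_i = q/n_i, so the layer transit time is t_i = b_i·n_i / q:
  layer 1 (coarse sand): t_1 = 1.44 × 0.27 / 30.24 = 0.01286 d
  layer 2 (clean gravel): t_2 = 5.02 × 0.19 / 30.24 = 0.03154 d
Total t = Σ t_i = 0.04440 days.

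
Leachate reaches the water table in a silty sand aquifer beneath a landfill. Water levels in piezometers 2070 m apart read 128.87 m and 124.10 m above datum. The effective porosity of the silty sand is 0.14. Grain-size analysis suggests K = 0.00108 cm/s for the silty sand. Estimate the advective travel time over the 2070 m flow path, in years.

Convert K: 0.00108 cm/s × 864 = 0.9331 m/day.
Hydraulic gradient i = (128.87 − 124.10) / 2070 = 4.77 / 2070 = 0.002304.
Darcy flux q = K · i = 0.9331 × 0.002304 = 0.002150 m/day.
Seepage velocity v = q / n_e = 0.002150 / 0.14 = 0.01536 m/day.
Travel time t = L / v = 2070 / 0.01536 = 1.348e+05 days = 369.0 years.

369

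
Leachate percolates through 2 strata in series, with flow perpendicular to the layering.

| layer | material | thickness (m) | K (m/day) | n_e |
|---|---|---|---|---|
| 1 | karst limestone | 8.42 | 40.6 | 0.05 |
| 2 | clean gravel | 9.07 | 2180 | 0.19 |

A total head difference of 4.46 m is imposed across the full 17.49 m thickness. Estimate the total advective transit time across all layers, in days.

With flow normal to the layers, continuity requires the same specific discharge q through every layer.
Σ(b_i/K_i) = 8.42/40.6 + 9.07/2180 = 0.2115 d.
q = Δh / Σ(b_i/K_i) = 4.46 / 0.2115 = 21.08 m/day.
In each layer the seepage velocity is v_i = q/n_i, so the layer transit time is t_i = b_i·n_i / q:
  layer 1 (karst limestone): t_1 = 8.42 × 0.05 / 21.08 = 0.01997 d
  layer 2 (clean gravel): t_2 = 9.07 × 0.19 / 21.08 = 0.08174 d
Total t = Σ t_i = 0.1017 days.

0.102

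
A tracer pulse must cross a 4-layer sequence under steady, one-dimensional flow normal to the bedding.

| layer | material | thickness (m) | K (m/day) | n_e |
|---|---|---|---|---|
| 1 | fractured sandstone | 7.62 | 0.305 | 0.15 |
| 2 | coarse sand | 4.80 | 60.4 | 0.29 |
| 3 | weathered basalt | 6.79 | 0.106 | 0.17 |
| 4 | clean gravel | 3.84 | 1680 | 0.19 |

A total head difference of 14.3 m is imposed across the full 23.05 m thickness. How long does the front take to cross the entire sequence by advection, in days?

With flow normal to the layers, continuity requires the same specific discharge q through every layer.
Σ(b_i/K_i) = 7.62/0.305 + 4.80/60.4 + 6.79/0.106 + 3.84/1680 = 89.12 d.
q = Δh / Σ(b_i/K_i) = 14.3 / 89.12 = 0.1605 m/day.
In each layer the seepage velocity is v_i = q/n_i, so the layer transit time is t_i = b_i·n_i / q:
  layer 1 (fractured sandstone): t_1 = 7.62 × 0.15 / 0.1605 = 7.124 d
  layer 2 (coarse sand): t_2 = 4.80 × 0.29 / 0.1605 = 8.675 d
  layer 3 (weathered basalt): t_3 = 6.79 × 0.17 / 0.1605 = 7.194 d
  layer 4 (clean gravel): t_4 = 3.84 × 0.19 / 0.1605 = 4.547 d
Total t = Σ t_i = 27.54 days.

27.5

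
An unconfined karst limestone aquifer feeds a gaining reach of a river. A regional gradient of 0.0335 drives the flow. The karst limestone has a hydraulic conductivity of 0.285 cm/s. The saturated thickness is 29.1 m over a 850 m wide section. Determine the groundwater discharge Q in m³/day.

Convert K: 0.285 cm/s × 864 = 246.2 m/day.
Cross-sectional area A = 850 × 29.1 = 24735 m².
Hydraulic gradient i = 0.0335.
Darcy's law: Q = K · A · i = 246.2 × 24735 × 0.03350 = 2.040e+05 m³/day.

204000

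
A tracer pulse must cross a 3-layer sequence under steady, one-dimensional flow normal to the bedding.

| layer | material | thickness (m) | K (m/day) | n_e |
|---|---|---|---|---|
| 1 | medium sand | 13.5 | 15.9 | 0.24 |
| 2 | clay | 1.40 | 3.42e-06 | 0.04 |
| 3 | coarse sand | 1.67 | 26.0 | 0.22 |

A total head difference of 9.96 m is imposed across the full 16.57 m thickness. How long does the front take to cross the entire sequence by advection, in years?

With flow normal to the layers, continuity requires the same specific discharge q through every layer.
Σ(b_i/K_i) = 13.5/15.9 + 1.40/3.42e-06 + 1.67/26.0 = 4.094e+05 d.
q = Δh / Σ(b_i/K_i) = 9.96 / 4.094e+05 = 2.433e-05 m/day.
In each layer the seepage velocity is v_i = q/n_i, so the layer transit time is t_i = b_i·n_i / q:
  layer 1 (medium sand): t_1 = 13.5 × 0.24 / 2.433e-05 = 1.332e+05 d
  layer 2 (clay): t_2 = 1.40 × 0.04 / 2.433e-05 = 2302 d
  layer 3 (coarse sand): t_3 = 1.67 × 0.22 / 2.433e-05 = 15100 d
Total t = Σ t_i = 1.506e+05 days = 412.2 years.

412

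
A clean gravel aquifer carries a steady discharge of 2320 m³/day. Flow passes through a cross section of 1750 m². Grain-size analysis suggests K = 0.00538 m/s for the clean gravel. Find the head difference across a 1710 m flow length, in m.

4.88

Convert K: 0.00538 m/s × 86400 = 464.8 m/day.
From Q = K·A·i, i = Q / (K·A) = 2320 / (464.8 × 1750) = 0.002852.
Head loss Δh = i · L = 0.002852 × 1710 = 4.877 m.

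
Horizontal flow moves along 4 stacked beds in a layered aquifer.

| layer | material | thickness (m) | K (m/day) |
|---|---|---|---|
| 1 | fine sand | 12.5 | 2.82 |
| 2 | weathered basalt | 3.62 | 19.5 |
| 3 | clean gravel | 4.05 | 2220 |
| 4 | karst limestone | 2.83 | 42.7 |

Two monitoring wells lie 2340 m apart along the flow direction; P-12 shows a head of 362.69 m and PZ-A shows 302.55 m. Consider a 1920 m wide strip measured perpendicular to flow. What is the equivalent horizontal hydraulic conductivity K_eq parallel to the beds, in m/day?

401

Flow is parallel to layering, so each bed carries its own Darcy discharge and the transmissivities add.
Σ(K_i·b_i) = 2.82×12.5 + 19.5×3.62 + 2220×4.05 + 42.7×2.83 = 9218 m²/day.
Total thickness b = 23.00 m, so K_eq = Σ(K_i·b_i)/b = 400.8 m/day.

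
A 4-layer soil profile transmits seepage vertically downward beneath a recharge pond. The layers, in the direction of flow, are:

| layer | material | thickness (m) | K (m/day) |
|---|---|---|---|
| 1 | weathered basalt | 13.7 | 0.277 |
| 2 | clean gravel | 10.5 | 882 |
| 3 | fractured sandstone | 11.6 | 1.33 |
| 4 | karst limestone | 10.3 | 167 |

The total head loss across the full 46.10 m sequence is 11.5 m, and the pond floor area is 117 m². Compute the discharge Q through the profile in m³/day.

Flow is perpendicular to layering, so the layers act in series and the equivalent K is the thickness-weighted harmonic mean.
Total thickness L = 13.7 + 10.5 + 11.6 + 10.3 = 46.10 m.
Σ(b_i/K_i) = 13.7/0.277 + 10.5/882 + 11.6/1.33 + 10.3/167 = 58.25 d.
K_eq = L / Σ(b_i/K_i) = 46.10 / 58.25 = 0.7914 m/day.
Q = K_eq · A · (Δh/L) = 0.7914 × 117 × (11.5/46.10) = 23.10 m³/day.

23.1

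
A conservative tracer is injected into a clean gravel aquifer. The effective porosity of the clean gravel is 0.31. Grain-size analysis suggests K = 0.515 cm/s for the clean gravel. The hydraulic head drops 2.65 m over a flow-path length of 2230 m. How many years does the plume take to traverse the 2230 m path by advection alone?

Convert K: 0.515 cm/s × 864 = 445.0 m/day.
Hydraulic gradient i = Δh / L = 2.65 / 2230 = 0.001188.
Darcy flux q = K · i = 445.0 × 0.001188 = 0.5288 m/day.
Seepage velocity v = q / n_e = 0.5288 / 0.31 = 1.706 m/day.
Travel time t = L / v = 2230 / 1.706 = 1307 days = 3.579 years.

3.58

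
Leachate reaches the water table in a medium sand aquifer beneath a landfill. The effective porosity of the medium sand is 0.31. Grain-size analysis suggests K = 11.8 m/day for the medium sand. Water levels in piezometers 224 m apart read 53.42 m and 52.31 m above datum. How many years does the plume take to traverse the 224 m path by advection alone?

3.25

Hydraulic gradient i = (53.42 − 52.31) / 224 = 1.11 / 224 = 0.004955.
Darcy flux q = K · i = 11.80 × 0.004955 = 0.05847 m/day.
Seepage velocity v = q / n_e = 0.05847 / 0.31 = 0.1886 m/day.
Travel time t = L / v = 224 / 0.1886 = 1188 days = 3.251 years.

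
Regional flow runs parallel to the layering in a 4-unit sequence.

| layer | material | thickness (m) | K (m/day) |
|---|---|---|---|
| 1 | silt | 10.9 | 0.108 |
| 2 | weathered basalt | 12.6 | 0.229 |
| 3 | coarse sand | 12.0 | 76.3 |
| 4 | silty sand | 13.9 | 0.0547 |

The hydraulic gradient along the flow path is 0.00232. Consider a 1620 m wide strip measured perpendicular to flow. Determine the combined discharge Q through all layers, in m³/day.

3460

Flow is parallel to layering, so each bed carries its own Darcy discharge and the transmissivities add.
Σ(K_i·b_i) = 0.108×10.9 + 0.229×12.6 + 76.3×12.0 + 0.0547×13.9 = 920.4 m²/day.
Hydraulic gradient i = 0.00232.
Q = Σ(K_i·b_i) · W · i = 920.4 × 1620 × 0.002320 = 3459 m³/day.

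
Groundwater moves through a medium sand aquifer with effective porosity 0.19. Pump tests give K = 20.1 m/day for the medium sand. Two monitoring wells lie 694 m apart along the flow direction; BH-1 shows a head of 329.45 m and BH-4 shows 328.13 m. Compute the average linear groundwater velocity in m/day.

Hydraulic gradient i = (329.45 − 328.13) / 694 = 1.32 / 694 = 0.001902.
Darcy flux q = K · i = 20.10 × 0.001902 = 0.03823 m/day.
Seepage velocity v = q / n_e = 0.03823 / 0.19 = 0.2012 m/day.

0.201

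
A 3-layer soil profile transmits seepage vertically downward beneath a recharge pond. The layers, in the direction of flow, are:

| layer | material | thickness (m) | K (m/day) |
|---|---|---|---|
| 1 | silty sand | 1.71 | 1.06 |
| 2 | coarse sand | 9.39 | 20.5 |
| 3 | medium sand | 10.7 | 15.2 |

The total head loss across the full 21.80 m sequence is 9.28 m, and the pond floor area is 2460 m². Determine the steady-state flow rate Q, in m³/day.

Flow is perpendicular to layering, so the layers act in series and the equivalent K is the thickness-weighted harmonic mean.
Total thickness L = 1.71 + 9.39 + 10.7 = 21.80 m.
Σ(b_i/K_i) = 1.71/1.06 + 9.39/20.5 + 10.7/15.2 = 2.775 d.
K_eq = L / Σ(b_i/K_i) = 21.80 / 2.775 = 7.855 m/day.
Q = K_eq · A · (Δh/L) = 7.855 × 2460 × (9.28/21.80) = 8226 m³/day.

8230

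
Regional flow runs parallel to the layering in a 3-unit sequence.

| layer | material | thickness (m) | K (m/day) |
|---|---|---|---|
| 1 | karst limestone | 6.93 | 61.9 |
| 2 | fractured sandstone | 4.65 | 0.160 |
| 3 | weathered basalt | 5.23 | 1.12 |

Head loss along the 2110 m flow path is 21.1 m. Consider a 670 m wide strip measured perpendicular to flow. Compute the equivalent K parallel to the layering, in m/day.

25.9

Flow is parallel to layering, so each bed carries its own Darcy discharge and the transmissivities add.
Σ(K_i·b_i) = 61.9×6.93 + 0.160×4.65 + 1.12×5.23 = 435.6 m²/day.
Total thickness b = 16.81 m, so K_eq = Σ(K_i·b_i)/b = 25.91 m/day.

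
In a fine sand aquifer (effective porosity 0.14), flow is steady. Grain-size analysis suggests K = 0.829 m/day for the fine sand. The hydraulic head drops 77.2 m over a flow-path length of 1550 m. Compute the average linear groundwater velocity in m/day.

0.295

Hydraulic gradient i = Δh / L = 77.2 / 1550 = 0.04981.
Darcy flux q = K · i = 0.8290 × 0.04981 = 0.04129 m/day.
Seepage velocity v = q / n_e = 0.04129 / 0.14 = 0.2949 m/day.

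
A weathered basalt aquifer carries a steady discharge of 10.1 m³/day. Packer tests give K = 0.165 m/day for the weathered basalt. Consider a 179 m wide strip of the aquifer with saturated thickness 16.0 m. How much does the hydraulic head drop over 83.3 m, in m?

1.78

Cross-sectional area A = 179 × 16.0 = 2864 m².
From Q = K·A·i, i = Q / (K·A) = 10.1 / (0.1650 × 2864) = 0.02137.
Head loss Δh = i · L = 0.02137 × 83.3 = 1.780 m.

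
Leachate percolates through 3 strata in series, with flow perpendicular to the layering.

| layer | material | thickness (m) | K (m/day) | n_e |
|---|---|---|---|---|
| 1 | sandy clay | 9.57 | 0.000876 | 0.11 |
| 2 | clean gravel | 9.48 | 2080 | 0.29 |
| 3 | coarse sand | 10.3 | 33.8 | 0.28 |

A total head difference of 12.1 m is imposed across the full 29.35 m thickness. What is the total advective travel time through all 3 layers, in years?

With flow normal to the layers, continuity requires the same specific discharge q through every layer.
Σ(b_i/K_i) = 9.57/0.000876 + 9.48/2080 + 10.3/33.8 = 10925 d.
q = Δh / Σ(b_i/K_i) = 12.1 / 10925 = 0.001108 m/day.
In each layer the seepage velocity is v_i = q/n_i, so the layer transit time is t_i = b_i·n_i / q:
  layer 1 (sandy clay): t_1 = 9.57 × 0.11 / 0.001108 = 950.5 d
  layer 2 (clean gravel): t_2 = 9.48 × 0.29 / 0.001108 = 2482 d
  layer 3 (coarse sand): t_3 = 10.3 × 0.28 / 0.001108 = 2604 d
Total t = Σ t_i = 6037 days = 16.53 years.

16.5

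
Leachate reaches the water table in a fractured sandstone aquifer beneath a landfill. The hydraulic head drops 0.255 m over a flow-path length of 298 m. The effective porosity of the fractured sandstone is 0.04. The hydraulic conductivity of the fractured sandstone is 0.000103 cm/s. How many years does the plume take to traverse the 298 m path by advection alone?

Convert K: 0.000103 cm/s × 864 = 0.08899 m/day.
Hydraulic gradient i = Δh / L = 0.255 / 298 = 0.0008557.
Darcy flux q = K · i = 0.08899 × 0.0008557 = 7.615e-05 m/day.
Seepage velocity v = q / n_e = 7.615e-05 / 0.04 = 0.001904 m/day.
Travel time t = L / v = 298 / 0.001904 = 1.565e+05 days = 428.6 years.

429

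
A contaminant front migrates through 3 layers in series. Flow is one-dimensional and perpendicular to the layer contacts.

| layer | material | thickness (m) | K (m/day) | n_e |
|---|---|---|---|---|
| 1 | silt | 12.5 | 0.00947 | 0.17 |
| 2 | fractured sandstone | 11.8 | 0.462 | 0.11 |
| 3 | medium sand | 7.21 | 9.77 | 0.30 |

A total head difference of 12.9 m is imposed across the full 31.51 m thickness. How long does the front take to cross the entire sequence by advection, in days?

With flow normal to the layers, continuity requires the same specific discharge q through every layer.
Σ(b_i/K_i) = 12.5/0.00947 + 11.8/0.462 + 7.21/9.77 = 1346 d.
q = Δh / Σ(b_i/K_i) = 12.9 / 1346 = 0.009582 m/day.
In each layer the seepage velocity is v_i = q/n_i, so the layer transit time is t_i = b_i·n_i / q:
  layer 1 (silt): t_1 = 12.5 × 0.17 / 0.009582 = 221.8 d
  layer 2 (fractured sandstone): t_2 = 11.8 × 0.11 / 0.009582 = 135.5 d
  layer 3 (medium sand): t_3 = 7.21 × 0.30 / 0.009582 = 225.7 d
Total t = Σ t_i = 583.0 days.

583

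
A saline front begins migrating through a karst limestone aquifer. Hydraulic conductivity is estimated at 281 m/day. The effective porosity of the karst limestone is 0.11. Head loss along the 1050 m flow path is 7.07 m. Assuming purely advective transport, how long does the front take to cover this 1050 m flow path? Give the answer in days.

Hydraulic gradient i = Δh / L = 7.07 / 1050 = 0.006733.
Darcy flux q = K · i = 281.0 × 0.006733 = 1.892 m/day.
Seepage velocity v = q / n_e = 1.892 / 0.11 = 17.20 m/day.
Travel time t = L / v = 1050 / 17.20 = 61.04 days.

61.0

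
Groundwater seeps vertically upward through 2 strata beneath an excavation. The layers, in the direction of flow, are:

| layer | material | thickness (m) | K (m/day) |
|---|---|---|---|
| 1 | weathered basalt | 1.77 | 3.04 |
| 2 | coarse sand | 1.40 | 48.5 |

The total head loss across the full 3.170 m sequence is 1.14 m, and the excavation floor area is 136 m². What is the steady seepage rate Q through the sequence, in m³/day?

254

Flow is perpendicular to layering, so the layers act in series and the equivalent K is the thickness-weighted harmonic mean.
Total thickness L = 1.77 + 1.40 = 3.170 m.
Σ(b_i/K_i) = 1.77/3.04 + 1.40/48.5 = 0.6111 d.
K_eq = L / Σ(b_i/K_i) = 3.170 / 0.6111 = 5.187 m/day.
Q = K_eq · A · (Δh/L) = 5.187 × 136 × (1.14/3.170) = 253.7 m³/day.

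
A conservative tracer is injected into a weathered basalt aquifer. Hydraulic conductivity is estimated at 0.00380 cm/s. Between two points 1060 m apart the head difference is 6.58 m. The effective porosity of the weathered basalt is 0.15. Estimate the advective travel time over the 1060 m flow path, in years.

21.4

Convert K: 0.00380 cm/s × 864 = 3.283 m/day.
Hydraulic gradient i = Δh / L = 6.58 / 1060 = 0.006208.
Darcy flux q = K · i = 3.283 × 0.006208 = 0.02038 m/day.
Seepage velocity v = q / n_e = 0.02038 / 0.15 = 0.1359 m/day.
Travel time t = L / v = 1060 / 0.1359 = 7802 days = 21.36 years.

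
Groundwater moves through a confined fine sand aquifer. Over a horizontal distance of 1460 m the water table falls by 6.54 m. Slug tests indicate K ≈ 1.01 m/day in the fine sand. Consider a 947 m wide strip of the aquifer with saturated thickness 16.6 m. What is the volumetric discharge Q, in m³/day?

71.1

Cross-sectional area A = 947 × 16.6 = 15720 m².
Hydraulic gradient i = Δh / L = 6.54 / 1460 = 0.004479.
Darcy's law: Q = K · A · i = 1.010 × 15720 × 0.004479 = 71.12 m³/day.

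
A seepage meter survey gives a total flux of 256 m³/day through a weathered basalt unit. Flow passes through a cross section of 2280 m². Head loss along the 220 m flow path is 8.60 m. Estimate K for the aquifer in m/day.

2.87

Hydraulic gradient i = Δh / L = 8.60 / 220 = 0.03909.
From Q = K·A·i, K = Q / (A·i) = 256 / (2280 × 0.03909) = 2.872 m/day.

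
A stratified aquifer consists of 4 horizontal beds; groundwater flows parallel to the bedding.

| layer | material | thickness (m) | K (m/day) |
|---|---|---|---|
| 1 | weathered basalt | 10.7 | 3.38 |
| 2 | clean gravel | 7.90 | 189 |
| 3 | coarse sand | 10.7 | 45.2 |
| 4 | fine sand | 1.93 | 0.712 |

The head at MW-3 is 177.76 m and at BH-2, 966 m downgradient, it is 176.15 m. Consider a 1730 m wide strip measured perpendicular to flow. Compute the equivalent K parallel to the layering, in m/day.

Flow is parallel to layering, so each bed carries its own Darcy discharge and the transmissivities add.
Σ(K_i·b_i) = 3.38×10.7 + 189×7.90 + 45.2×10.7 + 0.712×1.93 = 2014 m²/day.
Total thickness b = 31.23 m, so K_eq = Σ(K_i·b_i)/b = 64.50 m/day.

64.5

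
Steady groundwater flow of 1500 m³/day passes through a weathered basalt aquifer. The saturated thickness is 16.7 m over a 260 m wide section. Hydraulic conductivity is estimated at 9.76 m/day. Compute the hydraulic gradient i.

Cross-sectional area A = 260 × 16.7 = 4342 m².
From Q = K·A·i, i = Q / (K·A) = 1500 / (9.760 × 4342) = 0.03540.

0.0354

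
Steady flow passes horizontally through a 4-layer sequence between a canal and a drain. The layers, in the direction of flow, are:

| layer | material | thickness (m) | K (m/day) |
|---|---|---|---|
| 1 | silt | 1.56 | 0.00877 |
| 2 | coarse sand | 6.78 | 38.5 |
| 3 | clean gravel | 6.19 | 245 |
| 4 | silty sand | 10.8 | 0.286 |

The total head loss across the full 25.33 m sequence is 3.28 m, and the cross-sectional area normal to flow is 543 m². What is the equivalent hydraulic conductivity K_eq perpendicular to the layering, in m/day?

Flow is perpendicular to layering, so the layers act in series and the equivalent K is the thickness-weighted harmonic mean.
Total thickness L = 1.56 + 6.78 + 6.19 + 10.8 = 25.33 m.
Σ(b_i/K_i) = 1.56/0.00877 + 6.78/38.5 + 6.19/245 + 10.8/0.286 = 215.8 d.
K_eq = L / Σ(b_i/K_i) = 25.33 / 215.8 = 0.1174 m/day.

0.117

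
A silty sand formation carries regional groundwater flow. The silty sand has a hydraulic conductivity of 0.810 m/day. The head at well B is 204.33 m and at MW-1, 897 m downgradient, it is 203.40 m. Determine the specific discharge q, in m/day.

Hydraulic gradient i = (204.33 − 203.40) / 897 = 0.93 / 897 = 0.001037.
Specific discharge q = K · i = 0.8100 × 0.001037 = 0.0008398 m/day.

0.000840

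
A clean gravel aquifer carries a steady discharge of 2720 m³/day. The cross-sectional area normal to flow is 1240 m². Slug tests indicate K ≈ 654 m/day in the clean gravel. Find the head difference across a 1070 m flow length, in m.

From Q = K·A·i, i = Q / (K·A) = 2720 / (654.0 × 1240) = 0.003354.
Head loss Δh = i · L = 0.003354 × 1070 = 3.589 m.

3.59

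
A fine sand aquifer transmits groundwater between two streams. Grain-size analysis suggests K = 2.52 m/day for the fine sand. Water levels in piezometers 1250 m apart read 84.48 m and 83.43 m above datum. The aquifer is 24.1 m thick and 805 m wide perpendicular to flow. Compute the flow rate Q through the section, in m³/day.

Cross-sectional area A = 805 × 24.1 = 19400 m².
Hydraulic gradient i = (84.48 − 83.43) / 1250 = 1.05 / 1250 = 0.0008400.
Darcy's law: Q = K · A · i = 2.520 × 19400 × 0.0008400 = 41.07 m³/day.

41.1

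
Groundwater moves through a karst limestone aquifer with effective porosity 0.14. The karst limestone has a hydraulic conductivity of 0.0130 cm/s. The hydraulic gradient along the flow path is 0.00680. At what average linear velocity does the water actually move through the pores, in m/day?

Convert K: 0.0130 cm/s × 864 = 11.23 m/day.
Hydraulic gradient i = 0.00680.
Darcy flux q = K · i = 11.23 × 0.006800 = 0.07638 m/day.
Seepage velocity v = q / n_e = 0.07638 / 0.14 = 0.5456 m/day.

0.546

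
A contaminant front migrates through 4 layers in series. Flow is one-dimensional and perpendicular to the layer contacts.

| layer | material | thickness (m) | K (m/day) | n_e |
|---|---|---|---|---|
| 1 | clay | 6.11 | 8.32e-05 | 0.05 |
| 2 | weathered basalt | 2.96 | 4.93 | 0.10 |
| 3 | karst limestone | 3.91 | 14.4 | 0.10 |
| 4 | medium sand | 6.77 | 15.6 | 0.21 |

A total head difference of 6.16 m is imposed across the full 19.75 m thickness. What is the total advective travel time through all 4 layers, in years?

With flow normal to the layers, continuity requires the same specific discharge q through every layer.
Σ(b_i/K_i) = 6.11/8.32e-05 + 2.96/4.93 + 3.91/14.4 + 6.77/15.6 = 73439 d.
q = Δh / Σ(b_i/K_i) = 6.16 / 73439 = 8.388e-05 m/day.
In each layer the seepage velocity is v_i = q/n_i, so the layer transit time is t_i = b_i·n_i / q:
  layer 1 (clay): t_1 = 6.11 × 0.05 / 8.388e-05 = 3642 d
  layer 2 (weathered basalt): t_2 = 2.96 × 0.10 / 8.388e-05 = 3529 d
  layer 3 (karst limestone): t_3 = 3.91 × 0.10 / 8.388e-05 = 4661 d
  layer 4 (medium sand): t_4 = 6.77 × 0.21 / 8.388e-05 = 16949 d
Total t = Σ t_i = 28782 days = 78.80 years.

78.8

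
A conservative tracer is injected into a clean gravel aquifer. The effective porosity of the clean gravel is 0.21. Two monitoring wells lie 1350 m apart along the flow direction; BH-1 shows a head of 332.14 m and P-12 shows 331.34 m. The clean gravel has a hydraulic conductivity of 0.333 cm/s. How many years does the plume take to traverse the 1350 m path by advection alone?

Convert K: 0.333 cm/s × 864 = 287.7 m/day.
Hydraulic gradient i = (332.14 − 331.34) / 1350 = 0.8 / 1350 = 0.0005926.
Darcy flux q = K · i = 287.7 × 0.0005926 = 0.1705 m/day.
Seepage velocity v = q / n_e = 0.1705 / 0.21 = 0.8119 m/day.
Travel time t = L / v = 1350 / 0.8119 = 1663 days = 4.552 years.

4.55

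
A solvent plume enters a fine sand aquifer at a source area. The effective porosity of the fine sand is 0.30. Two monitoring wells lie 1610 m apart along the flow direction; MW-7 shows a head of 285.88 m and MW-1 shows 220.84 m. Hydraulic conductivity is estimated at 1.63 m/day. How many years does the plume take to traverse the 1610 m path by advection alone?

20.1

Hydraulic gradient i = (285.88 − 220.84) / 1610 = 65.04 / 1610 = 0.04040.
Darcy flux q = K · i = 1.630 × 0.04040 = 0.06585 m/day.
Seepage velocity v = q / n_e = 0.06585 / 0.30 = 0.2195 m/day.
Travel time t = L / v = 1610 / 0.2195 = 7335 days = 20.08 years.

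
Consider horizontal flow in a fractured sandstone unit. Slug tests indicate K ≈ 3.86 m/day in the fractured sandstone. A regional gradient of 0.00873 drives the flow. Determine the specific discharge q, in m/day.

Hydraulic gradient i = 0.00873.
Specific discharge q = K · i = 3.860 × 0.008730 = 0.03370 m/day.

0.0337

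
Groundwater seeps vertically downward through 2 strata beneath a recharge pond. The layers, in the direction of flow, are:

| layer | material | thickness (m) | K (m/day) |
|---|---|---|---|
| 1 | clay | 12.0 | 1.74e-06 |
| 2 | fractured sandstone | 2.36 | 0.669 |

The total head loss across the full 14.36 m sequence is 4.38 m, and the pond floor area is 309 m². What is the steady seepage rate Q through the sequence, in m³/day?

Flow is perpendicular to layering, so the layers act in series and the equivalent K is the thickness-weighted harmonic mean.
Total thickness L = 12.0 + 2.36 = 14.36 m.
Σ(b_i/K_i) = 12.0/1.74e-06 + 2.36/0.669 = 6.897e+06 d.
K_eq = L / Σ(b_i/K_i) = 14.36 / 6.897e+06 = 2.082e-06 m/day.
Q = K_eq · A · (Δh/L) = 2.082e-06 × 309 × (4.38/14.36) = 0.0001962 m³/day.

0.000196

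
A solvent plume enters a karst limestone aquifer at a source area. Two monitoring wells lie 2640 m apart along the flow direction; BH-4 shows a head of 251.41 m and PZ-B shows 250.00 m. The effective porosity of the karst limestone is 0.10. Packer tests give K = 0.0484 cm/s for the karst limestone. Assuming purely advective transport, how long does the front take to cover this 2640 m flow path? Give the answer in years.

Convert K: 0.0484 cm/s × 864 = 41.82 m/day.
Hydraulic gradient i = (251.41 − 250.00) / 2640 = 1.41 / 2640 = 0.0005341.
Darcy flux q = K · i = 41.82 × 0.0005341 = 0.02233 m/day.
Seepage velocity v = q / n_e = 0.02233 / 0.10 = 0.2233 m/day.
Travel time t = L / v = 2640 / 0.2233 = 11820 days = 32.36 years.

32.4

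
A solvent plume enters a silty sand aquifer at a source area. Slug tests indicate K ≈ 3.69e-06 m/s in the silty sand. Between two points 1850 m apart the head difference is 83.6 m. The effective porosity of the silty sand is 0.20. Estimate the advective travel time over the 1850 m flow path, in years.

Convert K: 3.69e-06 m/s × 86400 = 0.3188 m/day.
Hydraulic gradient i = Δh / L = 83.6 / 1850 = 0.04519.
Darcy flux q = K · i = 0.3188 × 0.04519 = 0.01441 m/day.
Seepage velocity v = q / n_e = 0.01441 / 0.20 = 0.07204 m/day.
Travel time t = L / v = 1850 / 0.07204 = 25682 days = 70.31 years.

70.3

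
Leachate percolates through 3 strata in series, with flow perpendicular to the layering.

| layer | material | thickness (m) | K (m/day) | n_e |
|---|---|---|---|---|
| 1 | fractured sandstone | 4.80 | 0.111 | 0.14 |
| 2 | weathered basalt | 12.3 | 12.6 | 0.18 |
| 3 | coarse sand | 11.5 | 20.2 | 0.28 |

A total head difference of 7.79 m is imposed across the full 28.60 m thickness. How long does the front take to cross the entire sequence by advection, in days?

With flow normal to the layers, continuity requires the same specific discharge q through every layer.
Σ(b_i/K_i) = 4.80/0.111 + 12.3/12.6 + 11.5/20.2 = 44.79 d.
q = Δh / Σ(b_i/K_i) = 7.79 / 44.79 = 0.1739 m/day.
In each layer the seepage velocity is v_i = q/n_i, so the layer transit time is t_i = b_i·n_i / q:
  layer 1 (fractured sandstone): t_1 = 4.80 × 0.14 / 0.1739 = 3.864 d
  layer 2 (weathered basalt): t_2 = 12.3 × 0.18 / 0.1739 = 12.73 d
  layer 3 (coarse sand): t_3 = 11.5 × 0.28 / 0.1739 = 18.51 d
Total t = Σ t_i = 35.11 days.

35.1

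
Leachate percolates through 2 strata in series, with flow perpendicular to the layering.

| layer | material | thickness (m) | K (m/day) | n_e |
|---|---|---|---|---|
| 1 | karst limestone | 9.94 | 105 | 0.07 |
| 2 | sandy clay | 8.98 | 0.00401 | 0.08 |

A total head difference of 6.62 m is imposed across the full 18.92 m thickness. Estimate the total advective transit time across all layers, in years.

1.31

With flow normal to the layers, continuity requires the same specific discharge q through every layer.
Σ(b_i/K_i) = 9.94/105 + 8.98/0.00401 = 2239 d.
q = Δh / Σ(b_i/K_i) = 6.62 / 2239 = 0.002956 m/day.
In each layer the seepage velocity is v_i = q/n_i, so the layer transit time is t_i = b_i·n_i / q:
  layer 1 (karst limestone): t_1 = 9.94 × 0.07 / 0.002956 = 235.4 d
  layer 2 (sandy clay): t_2 = 8.98 × 0.08 / 0.002956 = 243.0 d
Total t = Σ t_i = 478.4 days = 1.310 years.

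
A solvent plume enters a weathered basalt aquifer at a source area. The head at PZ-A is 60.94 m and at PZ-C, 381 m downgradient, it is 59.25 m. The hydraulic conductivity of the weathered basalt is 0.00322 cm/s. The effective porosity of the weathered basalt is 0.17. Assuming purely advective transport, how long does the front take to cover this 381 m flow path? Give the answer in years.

14.4

Convert K: 0.00322 cm/s × 864 = 2.782 m/day.
Hydraulic gradient i = (60.94 − 59.25) / 381 = 1.69 / 381 = 0.004436.
Darcy flux q = K · i = 2.782 × 0.004436 = 0.01234 m/day.
Seepage velocity v = q / n_e = 0.01234 / 0.17 = 0.07259 m/day.
Travel time t = L / v = 381 / 0.07259 = 5249 days = 14.37 years.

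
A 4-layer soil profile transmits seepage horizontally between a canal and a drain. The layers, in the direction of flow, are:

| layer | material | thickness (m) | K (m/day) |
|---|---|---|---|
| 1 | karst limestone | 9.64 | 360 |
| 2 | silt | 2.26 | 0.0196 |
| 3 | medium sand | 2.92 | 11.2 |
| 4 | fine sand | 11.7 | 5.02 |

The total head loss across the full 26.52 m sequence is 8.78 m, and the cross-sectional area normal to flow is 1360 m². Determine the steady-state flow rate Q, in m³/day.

101

Flow is perpendicular to layering, so the layers act in series and the equivalent K is the thickness-weighted harmonic mean.
Total thickness L = 9.64 + 2.26 + 2.92 + 11.7 = 26.52 m.
Σ(b_i/K_i) = 9.64/360 + 2.26/0.0196 + 2.92/11.2 + 11.7/5.02 = 117.9 d.
K_eq = L / Σ(b_i/K_i) = 26.52 / 117.9 = 0.2249 m/day.
Q = K_eq · A · (Δh/L) = 0.2249 × 1360 × (8.78/26.52) = 101.3 m³/day.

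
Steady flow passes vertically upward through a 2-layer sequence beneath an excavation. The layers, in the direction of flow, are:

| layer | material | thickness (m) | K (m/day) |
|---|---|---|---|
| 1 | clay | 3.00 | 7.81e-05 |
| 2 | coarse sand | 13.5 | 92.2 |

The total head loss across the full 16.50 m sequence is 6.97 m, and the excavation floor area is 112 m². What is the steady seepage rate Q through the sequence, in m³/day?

Flow is perpendicular to layering, so the layers act in series and the equivalent K is the thickness-weighted harmonic mean.
Total thickness L = 3.00 + 13.5 = 16.50 m.
Σ(b_i/K_i) = 3.00/7.81e-05 + 13.5/92.2 = 38412 d.
K_eq = L / Σ(b_i/K_i) = 16.50 / 38412 = 0.0004295 m/day.
Q = K_eq · A · (Δh/L) = 0.0004295 × 112 × (6.97/16.50) = 0.02032 m³/day.

0.0203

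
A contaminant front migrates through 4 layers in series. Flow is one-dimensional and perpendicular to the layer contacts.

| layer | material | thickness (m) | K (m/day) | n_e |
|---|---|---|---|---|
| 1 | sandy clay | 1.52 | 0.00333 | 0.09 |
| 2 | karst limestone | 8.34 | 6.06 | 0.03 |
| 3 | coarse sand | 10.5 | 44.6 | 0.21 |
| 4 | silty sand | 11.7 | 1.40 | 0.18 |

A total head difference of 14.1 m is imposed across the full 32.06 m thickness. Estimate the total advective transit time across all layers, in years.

0.425

With flow normal to the layers, continuity requires the same specific discharge q through every layer.
Σ(b_i/K_i) = 1.52/0.00333 + 8.34/6.06 + 10.5/44.6 + 11.7/1.40 = 466.4 d.
q = Δh / Σ(b_i/K_i) = 14.1 / 466.4 = 0.03023 m/day.
In each layer the seepage velocity is v_i = q/n_i, so the layer transit time is t_i = b_i·n_i / q:
  layer 1 (sandy clay): t_1 = 1.52 × 0.09 / 0.03023 = 4.525 d
  layer 2 (karst limestone): t_2 = 8.34 × 0.03 / 0.03023 = 8.277 d
  layer 3 (coarse sand): t_3 = 10.5 × 0.21 / 0.03023 = 72.94 d
  layer 4 (silty sand): t_4 = 11.7 × 0.18 / 0.03023 = 69.67 d
Total t = Σ t_i = 155.4 days = 0.4255 years.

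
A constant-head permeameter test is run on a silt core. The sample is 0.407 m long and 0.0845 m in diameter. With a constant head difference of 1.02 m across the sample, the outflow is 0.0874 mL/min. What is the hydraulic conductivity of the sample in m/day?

Cross-sectional area A = π·(d/2)² = π × (0.0845/2)² = 0.005608 m².
Convert discharge: 0.0874 mL/min = 1.457e-09 m³/s.
Darcy's law rearranged: K = Q·L / (A·Δh) = 1.457e-09 × 0.407 / (0.005608 × 1.02) = 1.036e-07 m/s = 0.008955 m/day.

0.00895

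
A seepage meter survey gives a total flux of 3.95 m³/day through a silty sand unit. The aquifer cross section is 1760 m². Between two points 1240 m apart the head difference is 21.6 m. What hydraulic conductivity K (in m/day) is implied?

0.129

Hydraulic gradient i = Δh / L = 21.6 / 1240 = 0.01742.
From Q = K·A·i, K = Q / (A·i) = 3.95 / (1760 × 0.01742) = 0.1288 m/day.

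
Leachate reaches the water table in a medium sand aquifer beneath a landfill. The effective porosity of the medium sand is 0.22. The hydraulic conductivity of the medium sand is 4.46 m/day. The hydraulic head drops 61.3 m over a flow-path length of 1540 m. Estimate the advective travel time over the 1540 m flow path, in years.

Hydraulic gradient i = Δh / L = 61.3 / 1540 = 0.03981.
Darcy flux q = K · i = 4.460 × 0.03981 = 0.1775 m/day.
Seepage velocity v = q / n_e = 0.1775 / 0.22 = 0.8070 m/day.
Travel time t = L / v = 1540 / 0.8070 = 1908 days = 5.225 years.

5.22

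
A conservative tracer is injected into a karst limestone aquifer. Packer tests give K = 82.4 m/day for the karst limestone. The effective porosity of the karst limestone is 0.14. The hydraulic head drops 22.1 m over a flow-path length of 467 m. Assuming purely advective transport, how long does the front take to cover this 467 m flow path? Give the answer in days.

16.8

Hydraulic gradient i = Δh / L = 22.1 / 467 = 0.04732.
Darcy flux q = K · i = 82.40 × 0.04732 = 3.899 m/day.
Seepage velocity v = q / n_e = 3.899 / 0.14 = 27.85 m/day.
Travel time t = L / v = 467 / 27.85 = 16.77 days.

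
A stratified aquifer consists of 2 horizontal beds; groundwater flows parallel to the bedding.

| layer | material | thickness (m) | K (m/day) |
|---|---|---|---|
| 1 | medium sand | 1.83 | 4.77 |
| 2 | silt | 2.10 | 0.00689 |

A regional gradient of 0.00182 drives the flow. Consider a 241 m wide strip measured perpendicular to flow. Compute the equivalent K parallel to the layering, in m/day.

2.22

Flow is parallel to layering, so each bed carries its own Darcy discharge and the transmissivities add.
Σ(K_i·b_i) = 4.77×1.83 + 0.00689×2.10 = 8.744 m²/day.
Total thickness b = 3.930 m, so K_eq = Σ(K_i·b_i)/b = 2.225 m/day.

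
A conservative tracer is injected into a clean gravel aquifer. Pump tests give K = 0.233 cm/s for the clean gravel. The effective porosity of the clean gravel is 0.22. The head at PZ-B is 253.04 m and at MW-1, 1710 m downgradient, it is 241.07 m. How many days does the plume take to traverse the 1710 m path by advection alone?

267

Convert K: 0.233 cm/s × 864 = 201.3 m/day.
Hydraulic gradient i = (253.04 − 241.07) / 1710 = 11.97 / 1710 = 0.007000.
Darcy flux q = K · i = 201.3 × 0.007000 = 1.409 m/day.
Seepage velocity v = q / n_e = 1.409 / 0.22 = 6.405 m/day.
Travel time t = L / v = 1710 / 6.405 = 267.0 days.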